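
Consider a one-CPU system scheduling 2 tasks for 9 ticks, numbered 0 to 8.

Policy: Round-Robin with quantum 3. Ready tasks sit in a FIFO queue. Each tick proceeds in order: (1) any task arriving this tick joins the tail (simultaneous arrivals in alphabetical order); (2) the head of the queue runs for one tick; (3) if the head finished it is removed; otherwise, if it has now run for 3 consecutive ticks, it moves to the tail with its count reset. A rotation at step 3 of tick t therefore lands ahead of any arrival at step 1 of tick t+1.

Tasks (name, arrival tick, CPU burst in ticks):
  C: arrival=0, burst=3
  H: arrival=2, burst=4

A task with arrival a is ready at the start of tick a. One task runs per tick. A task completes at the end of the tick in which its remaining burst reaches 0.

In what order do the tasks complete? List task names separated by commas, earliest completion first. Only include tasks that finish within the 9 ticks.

completion order = C, H

t=0: queue=[C] q_used=0 → run C
t=1: queue=[C] q_used=1 → run C
t=2: queue=[C,H] q_used=2 → run C
t=3: queue=[H] q_used=0 → run H
t=4: queue=[H] q_used=1 → run H
t=5: queue=[H] q_used=2 → run H
t=6: queue=[H] q_used=0 → run H
t=7: (idle)
t=8: (idle)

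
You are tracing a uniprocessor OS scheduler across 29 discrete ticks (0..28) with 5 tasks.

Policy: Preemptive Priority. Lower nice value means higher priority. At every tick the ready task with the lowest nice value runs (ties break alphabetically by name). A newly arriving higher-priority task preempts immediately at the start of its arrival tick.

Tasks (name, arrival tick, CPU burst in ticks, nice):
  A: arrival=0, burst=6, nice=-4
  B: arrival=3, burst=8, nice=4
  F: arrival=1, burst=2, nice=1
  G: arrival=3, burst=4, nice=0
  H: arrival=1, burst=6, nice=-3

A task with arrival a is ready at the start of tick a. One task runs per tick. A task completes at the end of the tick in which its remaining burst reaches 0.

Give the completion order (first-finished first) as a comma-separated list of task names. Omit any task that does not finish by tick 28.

t=0: ready={A} → run A
t=1: ready={A,F,H} → run A
t=2: ready={A,F,H} → run A
t=3: ready={A,B,F,G,H} → run A
t=4: ready={A,B,F,G,H} → run A
t=5: ready={A,B,F,G,H} → run A
t=6: ready={B,F,G,H} → run H
t=7: ready={B,F,G,H} → run H
t=8: ready={B,F,G,H} → run H
t=9: ready={B,F,G,H} → run H
t=10: ready={B,F,G,H} → run H
t=11: ready={B,F,G,H} → run H
t=12: ready={B,F,G} → run G
t=13: ready={B,F,G} → run G
t=14: ready={B,F,G} → run G
t=15: ready={B,F,G} → run G
t=16: ready={B,F} → run F
t=17: ready={B,F} → run F
t=18: ready={B} → run B
t=19: ready={B} → run B
t=20: ready={B} → run B
t=21: ready={B} → run B
t=22: ready={B} → run B
t=23: ready={B} → run B
t=24: ready={B} → run B
t=25: ready={B} → run B
t=26: (idle)
t=27: (idle)
t=28: (idle)

completion order = A, H, G, F, B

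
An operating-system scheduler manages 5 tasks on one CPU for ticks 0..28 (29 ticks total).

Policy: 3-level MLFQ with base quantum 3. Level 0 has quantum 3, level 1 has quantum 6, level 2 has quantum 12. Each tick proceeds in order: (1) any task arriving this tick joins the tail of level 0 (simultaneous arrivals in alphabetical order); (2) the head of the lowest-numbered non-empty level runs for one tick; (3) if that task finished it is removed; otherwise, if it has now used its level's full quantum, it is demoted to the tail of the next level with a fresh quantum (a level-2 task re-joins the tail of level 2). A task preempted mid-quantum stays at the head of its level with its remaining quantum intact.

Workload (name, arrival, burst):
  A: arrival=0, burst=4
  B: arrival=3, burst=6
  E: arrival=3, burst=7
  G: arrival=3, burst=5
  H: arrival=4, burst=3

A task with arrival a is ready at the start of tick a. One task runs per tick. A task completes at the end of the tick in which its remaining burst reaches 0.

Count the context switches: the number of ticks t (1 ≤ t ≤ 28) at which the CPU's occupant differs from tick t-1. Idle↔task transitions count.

context switches = 9

t=0: L0/L1/L2 = A/-/- → run A
t=1: L0/L1/L2 = A/-/- → run A
t=2: L0/L1/L2 = A/-/- → run A
t=3: L0/L1/L2 = BEG/A/- → run B
t=4: L0/L1/L2 = BEGH/A/- → run B
t=5: L0/L1/L2 = BEGH/A/- → run B
t=6: L0/L1/L2 = EGH/AB/- → run E
t=7: L0/L1/L2 = EGH/AB/- → run E
t=8: L0/L1/L2 = EGH/AB/- → run E
t=9: L0/L1/L2 = GH/ABE/- → run G
t=10: L0/L1/L2 = GH/ABE/- → run G
t=11: L0/L1/L2 = GH/ABE/- → run G
t=12: L0/L1/L2 = H/ABEG/- → run H
t=13: L0/L1/L2 = H/ABEG/- → run H
t=14: L0/L1/L2 = H/ABEG/- → run H
t=15: L0/L1/L2 = -/ABEG/- → run A
t=16: L0/L1/L2 = -/BEG/- → run B
t=17: L0/L1/L2 = -/BEG/- → run B
t=18: L0/L1/L2 = -/BEG/- → run B
t=19: L0/L1/L2 = -/EG/- → run E
t=20: L0/L1/L2 = -/EG/- → run E
t=21: L0/L1/L2 = -/EG/- → run E
t=22: L0/L1/L2 = -/EG/- → run E
t=23: L0/L1/L2 = -/G/- → run G
t=24: L0/L1/L2 = -/G/- → run G
t=25: (idle)
t=26: (idle)
t=27: (idle)
t=28: (idle)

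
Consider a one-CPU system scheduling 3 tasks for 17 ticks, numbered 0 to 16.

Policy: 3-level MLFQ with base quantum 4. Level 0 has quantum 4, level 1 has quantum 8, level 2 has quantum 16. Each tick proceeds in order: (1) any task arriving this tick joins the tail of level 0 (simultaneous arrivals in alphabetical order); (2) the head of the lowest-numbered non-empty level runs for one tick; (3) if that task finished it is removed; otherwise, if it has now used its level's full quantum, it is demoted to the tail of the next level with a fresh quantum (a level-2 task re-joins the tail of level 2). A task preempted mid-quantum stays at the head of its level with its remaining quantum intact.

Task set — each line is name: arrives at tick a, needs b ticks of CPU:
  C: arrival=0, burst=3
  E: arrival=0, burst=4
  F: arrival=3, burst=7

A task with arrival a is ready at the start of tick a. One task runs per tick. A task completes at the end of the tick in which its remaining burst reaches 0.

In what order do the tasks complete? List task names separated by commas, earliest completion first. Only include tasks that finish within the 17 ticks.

completion order = C, E, F

t=0: L0/L1/L2 = CE/-/- → run C
t=1: L0/L1/L2 = CE/-/- → run C
t=2: L0/L1/L2 = CE/-/- → run C
t=3: L0/L1/L2 = EF/-/- → run E
t=4: L0/L1/L2 = EF/-/- → run E
t=5: L0/L1/L2 = EF/-/- → run E
t=6: L0/L1/L2 = EF/-/- → run E
t=7: L0/L1/L2 = F/-/- → run F
t=8: L0/L1/L2 = F/-/- → run F
t=9: L0/L1/L2 = F/-/- → run F
t=10: L0/L1/L2 = F/-/- → run F
t=11: L0/L1/L2 = -/F/- → run F
t=12: L0/L1/L2 = -/F/- → run F
t=13: L0/L1/L2 = -/F/- → run F
t=14: (idle)
t=15: (idle)
t=16: (idle)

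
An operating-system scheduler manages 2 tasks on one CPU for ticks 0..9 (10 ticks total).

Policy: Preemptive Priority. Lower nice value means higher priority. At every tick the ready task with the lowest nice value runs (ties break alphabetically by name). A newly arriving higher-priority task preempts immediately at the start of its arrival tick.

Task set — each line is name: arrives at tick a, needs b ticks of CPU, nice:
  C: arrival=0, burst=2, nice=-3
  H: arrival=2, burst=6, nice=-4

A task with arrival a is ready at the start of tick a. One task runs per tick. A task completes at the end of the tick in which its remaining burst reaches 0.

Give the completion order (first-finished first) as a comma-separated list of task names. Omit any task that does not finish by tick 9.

completion order = C, H

t=0: ready={C} → run C
t=1: ready={C} → run C
t=2: ready={H} → run H
t=3: ready={H} → run H
t=4: ready={H} → run H
t=5: ready={H} → run H
t=6: ready={H} → run H
t=7: ready={H} → run H
t=8: (idle)
t=9: (idle)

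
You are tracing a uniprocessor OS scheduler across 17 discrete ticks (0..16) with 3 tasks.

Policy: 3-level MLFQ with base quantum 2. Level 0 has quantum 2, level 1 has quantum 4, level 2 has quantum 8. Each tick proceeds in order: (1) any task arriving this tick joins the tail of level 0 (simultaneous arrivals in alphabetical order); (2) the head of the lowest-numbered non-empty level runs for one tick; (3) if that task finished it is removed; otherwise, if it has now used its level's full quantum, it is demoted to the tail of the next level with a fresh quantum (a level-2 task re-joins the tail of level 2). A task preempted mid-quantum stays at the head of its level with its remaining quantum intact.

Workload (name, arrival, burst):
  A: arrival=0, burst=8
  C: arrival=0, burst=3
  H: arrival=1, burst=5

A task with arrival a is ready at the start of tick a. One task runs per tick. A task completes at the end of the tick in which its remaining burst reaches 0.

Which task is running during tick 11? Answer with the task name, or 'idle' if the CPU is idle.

t=0: L0/L1/L2 = AC/-/- → run A
t=1: L0/L1/L2 = ACH/-/- → run A
t=2: L0/L1/L2 = CH/A/- → run C
t=3: L0/L1/L2 = CH/A/- → run C
t=4: L0/L1/L2 = H/AC/- → run H
t=5: L0/L1/L2 = H/AC/- → run H
t=6: L0/L1/L2 = -/ACH/- → run A
t=7: L0/L1/L2 = -/ACH/- → run A
t=8: L0/L1/L2 = -/ACH/- → run A
t=9: L0/L1/L2 = -/ACH/- → run A
t=10: L0/L1/L2 = -/CH/A → run C
t=11: L0/L1/L2 = -/H/A → run H
t=12: L0/L1/L2 = -/H/A → run H
t=13: L0/L1/L2 = -/H/A → run H
t=14: L0/L1/L2 = -/-/A → run A
t=15: L0/L1/L2 = -/-/A → run A
t=16: (idle)

running at tick 11 = H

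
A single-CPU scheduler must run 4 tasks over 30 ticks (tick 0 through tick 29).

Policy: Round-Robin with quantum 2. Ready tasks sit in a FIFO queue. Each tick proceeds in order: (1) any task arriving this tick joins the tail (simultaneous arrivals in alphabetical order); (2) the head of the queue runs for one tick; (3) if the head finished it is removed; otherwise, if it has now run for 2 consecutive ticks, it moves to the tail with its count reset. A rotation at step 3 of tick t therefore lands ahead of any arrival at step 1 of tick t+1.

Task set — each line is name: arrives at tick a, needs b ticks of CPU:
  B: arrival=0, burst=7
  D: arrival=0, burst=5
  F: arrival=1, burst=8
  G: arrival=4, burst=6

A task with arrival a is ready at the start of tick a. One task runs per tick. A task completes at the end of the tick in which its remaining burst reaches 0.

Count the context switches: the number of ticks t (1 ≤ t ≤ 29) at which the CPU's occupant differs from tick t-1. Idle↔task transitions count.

context switches = 14

t=0: queue=[B,D] q_used=0 → run B
t=1: queue=[B,D,F] q_used=1 → run B
t=2: queue=[D,F,B] q_used=0 → run D
t=3: queue=[D,F,B] q_used=1 → run D
t=4: queue=[F,B,D,G] q_used=0 → run F
t=5: queue=[F,B,D,G] q_used=1 → run F
t=6: queue=[B,D,G,F] q_used=0 → run B
t=7: queue=[B,D,G,F] q_used=1 → run B
t=8: queue=[D,G,F,B] q_used=0 → run D
t=9: queue=[D,G,F,B] q_used=1 → run D
t=10: queue=[G,F,B,D] q_used=0 → run G
t=11: queue=[G,F,B,D] q_used=1 → run G
t=12: queue=[F,B,D,G] q_used=0 → run F
t=13: queue=[F,B,D,G] q_used=1 → run F
t=14: queue=[B,D,G,F] q_used=0 → run B
t=15: queue=[B,D,G,F] q_used=1 → run B
t=16: queue=[D,G,F,B] q_used=0 → run D
t=17: queue=[G,F,B] q_used=0 → run G
t=18: queue=[G,F,B] q_used=1 → run G
t=19: queue=[F,B,G] q_used=0 → run F
t=20: queue=[F,B,G] q_used=1 → run F
t=21: queue=[B,G,F] q_used=0 → run B
t=22: queue=[G,F] q_used=0 → run G
t=23: queue=[G,F] q_used=1 → run G
t=24: queue=[F] q_used=0 → run F
t=25: queue=[F] q_used=1 → run F
t=26: (idle)
t=27: (idle)
t=28: (idle)
t=29: (idle)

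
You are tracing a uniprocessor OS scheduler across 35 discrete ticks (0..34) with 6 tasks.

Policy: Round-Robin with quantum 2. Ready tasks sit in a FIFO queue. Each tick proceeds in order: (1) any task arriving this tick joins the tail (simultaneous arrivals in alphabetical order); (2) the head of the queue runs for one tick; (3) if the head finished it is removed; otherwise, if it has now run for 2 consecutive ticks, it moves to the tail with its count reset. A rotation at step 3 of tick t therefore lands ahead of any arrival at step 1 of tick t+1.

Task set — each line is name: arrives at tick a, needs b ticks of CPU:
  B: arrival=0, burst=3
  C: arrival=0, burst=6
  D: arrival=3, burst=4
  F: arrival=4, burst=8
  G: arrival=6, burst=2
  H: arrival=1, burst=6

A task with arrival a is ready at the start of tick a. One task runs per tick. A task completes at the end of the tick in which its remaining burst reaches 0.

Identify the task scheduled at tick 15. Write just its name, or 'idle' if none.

t=0: queue=[B,C] q_used=0 → run B
t=1: queue=[B,C,H] q_used=1 → run B
t=2: queue=[C,H,B] q_used=0 → run C
t=3: queue=[C,H,B,D] q_used=1 → run C
t=4: queue=[H,B,D,C,F] q_used=0 → run H
t=5: queue=[H,B,D,C,F] q_used=1 → run H
t=6: queue=[B,D,C,F,H,G] q_used=0 → run B
t=7: queue=[D,C,F,H,G] q_used=0 → run D
t=8: queue=[D,C,F,H,G] q_used=1 → run D
t=9: queue=[C,F,H,G,D] q_used=0 → run C
t=10: queue=[C,F,H,G,D] q_used=1 → run C
t=11: queue=[F,H,G,D,C] q_used=0 → run F
t=12: queue=[F,H,G,D,C] q_used=1 → run F
t=13: queue=[H,G,D,C,F] q_used=0 → run H
t=14: queue=[H,G,D,C,F] q_used=1 → run H
t=15: queue=[G,D,C,F,H] q_used=0 → run G
t=16: queue=[G,D,C,F,H] q_used=1 → run G
t=17: queue=[D,C,F,H] q_used=0 → run D
t=18: queue=[D,C,F,H] q_used=1 → run D
t=19: queue=[C,F,H] q_used=0 → run C
t=20: queue=[C,F,H] q_used=1 → run C
t=21: queue=[F,H] q_used=0 → run F
t=22: queue=[F,H] q_used=1 → run F
t=23: queue=[H,F] q_used=0 → run H
t=24: queue=[H,F] q_used=1 → run H
t=25: queue=[F] q_used=0 → run F
t=26: queue=[F] q_used=1 → run F
t=27: queue=[F] q_used=0 → run F
t=28: queue=[F] q_used=1 → run F
t=29: (idle)
t=30: (idle)
t=31: (idle)
t=32: (idle)
t=33: (idle)
t=34: (idle)

running at tick 15 = G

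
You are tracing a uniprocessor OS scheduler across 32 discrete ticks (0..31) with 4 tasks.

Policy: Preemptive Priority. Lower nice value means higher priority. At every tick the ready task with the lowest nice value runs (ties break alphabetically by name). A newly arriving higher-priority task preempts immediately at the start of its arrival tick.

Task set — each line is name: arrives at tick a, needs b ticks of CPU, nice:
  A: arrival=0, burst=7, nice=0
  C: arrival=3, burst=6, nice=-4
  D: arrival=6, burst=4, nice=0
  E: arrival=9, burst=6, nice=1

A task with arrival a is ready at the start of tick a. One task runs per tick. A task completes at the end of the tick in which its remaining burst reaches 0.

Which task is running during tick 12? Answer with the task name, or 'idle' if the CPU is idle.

running at tick 12 = A

t=0: ready={A} → run A
t=1: ready={A} → run A
t=2: ready={A} → run A
t=3: ready={A,C} → run C
t=4: ready={A,C} → run C
t=5: ready={A,C} → run C
t=6: ready={A,C,D} → run C
t=7: ready={A,C,D} → run C
t=8: ready={A,C,D} → run C
t=9: ready={A,D,E} → run A
t=10: ready={A,D,E} → run A
t=11: ready={A,D,E} → run A
t=12: ready={A,D,E} → run A
t=13: ready={D,E} → run D
t=14: ready={D,E} → run D
t=15: ready={D,E} → run D
t=16: ready={D,E} → run D
t=17: ready={E} → run E
t=18: ready={E} → run E
t=19: ready={E} → run E
t=20: ready={E} → run E
t=21: ready={E} → run E
t=22: ready={E} → run E
t=23: (idle)
t=24: (idle)
t=25: (idle)
t=26: (idle)
t=27: (idle)
t=28: (idle)
t=29: (idle)
t=30: (idle)
t=31: (idle)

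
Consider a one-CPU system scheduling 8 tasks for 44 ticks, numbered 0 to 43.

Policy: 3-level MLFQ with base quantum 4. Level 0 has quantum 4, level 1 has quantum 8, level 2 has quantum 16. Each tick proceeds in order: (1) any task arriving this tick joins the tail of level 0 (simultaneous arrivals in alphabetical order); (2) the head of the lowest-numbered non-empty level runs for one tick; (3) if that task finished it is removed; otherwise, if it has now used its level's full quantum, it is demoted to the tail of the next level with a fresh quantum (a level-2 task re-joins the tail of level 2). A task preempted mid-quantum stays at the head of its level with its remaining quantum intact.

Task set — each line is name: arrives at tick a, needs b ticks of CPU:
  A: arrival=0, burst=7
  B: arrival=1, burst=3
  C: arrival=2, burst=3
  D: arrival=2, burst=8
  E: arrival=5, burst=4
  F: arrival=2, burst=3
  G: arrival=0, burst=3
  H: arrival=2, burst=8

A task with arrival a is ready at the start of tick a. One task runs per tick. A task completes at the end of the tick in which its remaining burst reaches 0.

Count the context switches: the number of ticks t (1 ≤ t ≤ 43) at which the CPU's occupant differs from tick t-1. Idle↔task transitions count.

context switches = 11

t=0: L0/L1/L2 = AG/-/- → run A
t=1: L0/L1/L2 = AGB/-/- → run A
t=2: L0/L1/L2 = AGBCDFH/-/- → run A
t=3: L0/L1/L2 = AGBCDFH/-/- → run A
t=4: L0/L1/L2 = GBCDFH/A/- → run G
t=5: L0/L1/L2 = GBCDFHE/A/- → run G
t=6: L0/L1/L2 = GBCDFHE/A/- → run G
t=7: L0/L1/L2 = BCDFHE/A/- → run B
t=8: L0/L1/L2 = BCDFHE/A/- → run B
t=9: L0/L1/L2 = BCDFHE/A/- → run B
t=10: L0/L1/L2 = CDFHE/A/- → run C
t=11: L0/L1/L2 = CDFHE/A/- → run C
t=12: L0/L1/L2 = CDFHE/A/- → run C
t=13: L0/L1/L2 = DFHE/A/- → run D
t=14: L0/L1/L2 = DFHE/A/- → run D
t=15: L0/L1/L2 = DFHE/A/- → run D
t=16: L0/L1/L2 = DFHE/A/- → run D
t=17: L0/L1/L2 = FHE/AD/- → run F
t=18: L0/L1/L2 = FHE/AD/- → run F
t=19: L0/L1/L2 = FHE/AD/- → run F
t=20: L0/L1/L2 = HE/AD/- → run H
t=21: L0/L1/L2 = HE/AD/- → run H
t=22: L0/L1/L2 = HE/AD/- → run H
t=23: L0/L1/L2 = HE/AD/- → run H
t=24: L0/L1/L2 = E/ADH/- → run E
t=25: L0/L1/L2 = E/ADH/- → run E
t=26: L0/L1/L2 = E/ADH/- → run E
t=27: L0/L1/L2 = E/ADH/- → run E
t=28: L0/L1/L2 = -/ADH/- → run A
t=29: L0/L1/L2 = -/ADH/- → run A
t=30: L0/L1/L2 = -/ADH/- → run A
t=31: L0/L1/L2 = -/DH/- → run D
t=32: L0/L1/L2 = -/DH/- → run D
t=33: L0/L1/L2 = -/DH/- → run D
t=34: L0/L1/L2 = -/DH/- → run D
t=35: L0/L1/L2 = -/H/- → run H
t=36: L0/L1/L2 = -/H/- → run H
t=37: L0/L1/L2 = -/H/- → run H
t=38: L0/L1/L2 = -/H/- → run H
t=39: (idle)
t=40: (idle)
t=41: (idle)
t=42: (idle)
t=43: (idle)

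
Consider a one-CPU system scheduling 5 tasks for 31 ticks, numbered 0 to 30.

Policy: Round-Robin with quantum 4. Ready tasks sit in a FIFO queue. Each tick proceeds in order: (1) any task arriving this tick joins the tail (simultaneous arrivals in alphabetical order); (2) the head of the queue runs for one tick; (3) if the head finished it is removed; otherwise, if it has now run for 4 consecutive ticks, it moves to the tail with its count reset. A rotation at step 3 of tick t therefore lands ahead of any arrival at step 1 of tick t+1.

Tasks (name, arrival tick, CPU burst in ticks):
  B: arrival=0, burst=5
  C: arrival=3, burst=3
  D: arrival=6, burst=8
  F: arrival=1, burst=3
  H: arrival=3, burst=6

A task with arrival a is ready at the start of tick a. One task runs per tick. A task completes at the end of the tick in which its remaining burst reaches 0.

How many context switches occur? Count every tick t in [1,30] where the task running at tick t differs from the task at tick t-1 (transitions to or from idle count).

context switches = 8

t=0: queue=[B] q_used=0 → run B
t=1: queue=[B,F] q_used=1 → run B
t=2: queue=[B,F] q_used=2 → run B
t=3: queue=[B,F,C,H] q_used=3 → run B
t=4: queue=[F,C,H,B] q_used=0 → run F
t=5: queue=[F,C,H,B] q_used=1 → run F
t=6: queue=[F,C,H,B,D] q_used=2 → run F
t=7: queue=[C,H,B,D] q_used=0 → run C
t=8: queue=[C,H,B,D] q_used=1 → run C
t=9: queue=[C,H,B,D] q_used=2 → run C
t=10: queue=[H,B,D] q_used=0 → run H
t=11: queue=[H,B,D] q_used=1 → run H
t=12: queue=[H,B,D] q_used=2 → run H
t=13: queue=[H,B,D] q_used=3 → run H
t=14: queue=[B,D,H] q_used=0 → run B
t=15: queue=[D,H] q_used=0 → run D
t=16: queue=[D,H] q_used=1 → run D
t=17: queue=[D,H] q_used=2 → run D
t=18: queue=[D,H] q_used=3 → run D
t=19: queue=[H,D] q_used=0 → run H
t=20: queue=[H,D] q_used=1 → run H
t=21: queue=[D] q_used=0 → run D
t=22: queue=[D] q_used=1 → run D
t=23: queue=[D] q_used=2 → run D
t=24: queue=[D] q_used=3 → run D
t=25: (idle)
t=26: (idle)
t=27: (idle)
t=28: (idle)
t=29: (idle)
t=30: (idle)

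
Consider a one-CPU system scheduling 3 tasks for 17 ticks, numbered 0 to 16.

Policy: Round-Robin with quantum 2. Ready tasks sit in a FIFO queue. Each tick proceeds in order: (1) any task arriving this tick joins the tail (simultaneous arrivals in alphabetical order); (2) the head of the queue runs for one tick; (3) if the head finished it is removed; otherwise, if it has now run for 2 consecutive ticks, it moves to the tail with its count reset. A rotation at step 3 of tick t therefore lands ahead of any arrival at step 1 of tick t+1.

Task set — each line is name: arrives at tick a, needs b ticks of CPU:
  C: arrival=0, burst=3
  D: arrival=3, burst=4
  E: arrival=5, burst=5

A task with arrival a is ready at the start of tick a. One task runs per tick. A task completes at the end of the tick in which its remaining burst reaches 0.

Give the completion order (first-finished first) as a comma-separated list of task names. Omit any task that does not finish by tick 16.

completion order = C, D, E

t=0: queue=[C] q_used=0 → run C
t=1: queue=[C] q_used=1 → run C
t=2: queue=[C] q_used=0 → run C
t=3: queue=[D] q_used=0 → run D
t=4: queue=[D] q_used=1 → run D
t=5: queue=[D,E] q_used=0 → run D
t=6: queue=[D,E] q_used=1 → run D
t=7: queue=[E] q_used=0 → run E
t=8: queue=[E] q_used=1 → run E
t=9: queue=[E] q_used=0 → run E
t=10: queue=[E] q_used=1 → run E
t=11: queue=[E] q_used=0 → run E
t=12: (idle)
t=13: (idle)
t=14: (idle)
t=15: (idle)
t=16: (idle)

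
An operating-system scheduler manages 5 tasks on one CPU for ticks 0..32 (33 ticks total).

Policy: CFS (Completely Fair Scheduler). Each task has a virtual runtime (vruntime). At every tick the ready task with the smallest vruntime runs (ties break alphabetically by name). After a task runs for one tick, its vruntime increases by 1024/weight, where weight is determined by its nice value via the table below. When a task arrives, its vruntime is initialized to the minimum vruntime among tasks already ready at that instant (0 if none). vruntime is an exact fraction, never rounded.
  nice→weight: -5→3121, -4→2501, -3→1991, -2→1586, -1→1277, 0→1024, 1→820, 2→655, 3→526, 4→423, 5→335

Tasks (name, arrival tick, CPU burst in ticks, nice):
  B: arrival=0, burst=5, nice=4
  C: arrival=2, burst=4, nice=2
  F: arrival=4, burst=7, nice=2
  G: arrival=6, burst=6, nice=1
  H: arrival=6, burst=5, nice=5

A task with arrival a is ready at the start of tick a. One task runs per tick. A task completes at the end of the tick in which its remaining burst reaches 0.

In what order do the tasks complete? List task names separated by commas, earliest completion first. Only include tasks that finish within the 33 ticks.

completion order = C, B, G, F, H

t=0: vr[B=0] → run B
t=1: vr[B=1024/423] → run B
t=2: vr[B=2048/423 C=2048/423] → run B
t=3: vr[B=1024/141 C=2048/423] → run C
t=4: vr[B=1024/141 C=1774592/277065 F=1774592/277065] → run C
t=5: vr[B=1024/141 C=2207744/277065 F=1774592/277065] → run F
t=6: vr[B=1024/141 C=2207744/277065 F=2207744/277065 G=1024/141 H=1024/141] → run B
t=7: vr[B=4096/423 C=2207744/277065 F=2207744/277065 G=1024/141 H=1024/141] → run G
t=8: vr[B=4096/423 C=2207744/277065 F=2207744/277065 G=246016/28905 H=1024/141] → run H
t=9: vr[B=4096/423 C=2207744/277065 F=2207744/277065 G=246016/28905 H=487424/47235] → run C
t=10: vr[B=4096/423 C=2640896/277065 F=2207744/277065 G=246016/28905 H=487424/47235] → run F
t=11: vr[B=4096/423 C=2640896/277065 F=2640896/277065 G=246016/28905 H=487424/47235] → run G
t=12: vr[B=4096/423 C=2640896/277065 F=2640896/277065 G=282112/28905 H=487424/47235] → run C
t=13: vr[B=4096/423 F=2640896/277065 G=282112/28905 H=487424/47235] → run F
t=14: vr[B=4096/423 F=3074048/277065 G=282112/28905 H=487424/47235] → run B
t=15: vr[F=3074048/277065 G=282112/28905 H=487424/47235] → run G
t=16: vr[F=3074048/277065 G=318208/28905 H=487424/47235] → run H
t=17: vr[F=3074048/277065 G=318208/28905 H=631808/47235] → run G
t=18: vr[F=3074048/277065 G=354304/28905 H=631808/47235] → run F
t=19: vr[F=701440/55413 G=354304/28905 H=631808/47235] → run G
t=20: vr[F=701440/55413 G=78080/5781 H=631808/47235] → run F
t=21: vr[F=3940352/277065 G=78080/5781 H=631808/47235] → run H
t=22: vr[F=3940352/277065 G=78080/5781 H=776192/47235] → run G
t=23: vr[F=3940352/277065 H=776192/47235] → run F
t=24: vr[F=4373504/277065 H=776192/47235] → run F
t=25: vr[H=776192/47235] → run H
t=26: vr[H=920576/47235] → run H
t=27: (idle)
t=28: (idle)
t=29: (idle)
t=30: (idle)
t=31: (idle)
t=32: (idle)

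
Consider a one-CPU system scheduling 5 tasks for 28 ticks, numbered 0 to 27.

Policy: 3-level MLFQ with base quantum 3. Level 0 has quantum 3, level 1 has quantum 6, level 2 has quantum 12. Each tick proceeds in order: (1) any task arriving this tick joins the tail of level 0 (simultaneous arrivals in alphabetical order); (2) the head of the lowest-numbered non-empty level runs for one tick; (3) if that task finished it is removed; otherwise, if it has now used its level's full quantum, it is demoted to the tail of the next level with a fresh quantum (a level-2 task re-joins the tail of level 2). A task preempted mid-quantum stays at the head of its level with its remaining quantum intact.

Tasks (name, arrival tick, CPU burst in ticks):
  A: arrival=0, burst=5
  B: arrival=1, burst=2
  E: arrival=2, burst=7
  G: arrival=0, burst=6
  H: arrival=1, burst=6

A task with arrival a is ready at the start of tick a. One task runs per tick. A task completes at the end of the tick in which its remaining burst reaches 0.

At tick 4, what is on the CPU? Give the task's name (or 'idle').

t=0: L0/L1/L2 = AG/-/- → run A
t=1: L0/L1/L2 = AGBH/-/- → run A
t=2: L0/L1/L2 = AGBHE/-/- → run A
t=3: L0/L1/L2 = GBHE/A/- → run G
t=4: L0/L1/L2 = GBHE/A/- → run G
t=5: L0/L1/L2 = GBHE/A/- → run G
t=6: L0/L1/L2 = BHE/AG/- → run B
t=7: L0/L1/L2 = BHE/AG/- → run B
t=8: L0/L1/L2 = HE/AG/- → run H
t=9: L0/L1/L2 = HE/AG/- → run H
t=10: L0/L1/L2 = HE/AG/- → run H
t=11: L0/L1/L2 = E/AGH/- → run E
t=12: L0/L1/L2 = E/AGH/- → run E
t=13: L0/L1/L2 = E/AGH/- → run E
t=14: L0/L1/L2 = -/AGHE/- → run A
t=15: L0/L1/L2 = -/AGHE/- → run A
t=16: L0/L1/L2 = -/GHE/- → run G
t=17: L0/L1/L2 = -/GHE/- → run G
t=18: L0/L1/L2 = -/GHE/- → run G
t=19: L0/L1/L2 = -/HE/- → run H
t=20: L0/L1/L2 = -/HE/- → run H
t=21: L0/L1/L2 = -/HE/- → run H
t=22: L0/L1/L2 = -/E/- → run E
t=23: L0/L1/L2 = -/E/- → run E
t=24: L0/L1/L2 = -/E/- → run E
t=25: L0/L1/L2 = -/E/- → run E
t=26: (idle)
t=27: (idle)

running at tick 4 = G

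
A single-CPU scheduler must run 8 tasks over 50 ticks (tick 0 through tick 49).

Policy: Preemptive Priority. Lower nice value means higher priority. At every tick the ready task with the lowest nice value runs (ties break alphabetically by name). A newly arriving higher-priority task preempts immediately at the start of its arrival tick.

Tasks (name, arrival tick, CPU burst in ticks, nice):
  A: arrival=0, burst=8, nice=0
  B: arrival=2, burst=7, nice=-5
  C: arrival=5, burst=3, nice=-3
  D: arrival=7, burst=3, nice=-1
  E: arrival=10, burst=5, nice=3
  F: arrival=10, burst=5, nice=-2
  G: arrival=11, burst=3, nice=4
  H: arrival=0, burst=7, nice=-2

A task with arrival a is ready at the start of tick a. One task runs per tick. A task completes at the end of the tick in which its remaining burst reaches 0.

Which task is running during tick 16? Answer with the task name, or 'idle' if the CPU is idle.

t=0: ready={A,H} → run H
t=1: ready={A,H} → run H
t=2: ready={A,B,H} → run B
t=3: ready={A,B,H} → run B
t=4: ready={A,B,H} → run B
t=5: ready={A,B,C,H} → run B
t=6: ready={A,B,C,H} → run B
t=7: ready={A,B,C,D,H} → run B
t=8: ready={A,B,C,D,H} → run B
t=9: ready={A,C,D,H} → run C
t=10: ready={A,C,D,E,F,H} → run C
t=11: ready={A,C,D,E,F,G,H} → run C
t=12: ready={A,D,E,F,G,H} → run F
t=13: ready={A,D,E,F,G,H} → run F
t=14: ready={A,D,E,F,G,H} → run F
t=15: ready={A,D,E,F,G,H} → run F
t=16: ready={A,D,E,F,G,H} → run F
t=17: ready={A,D,E,G,H} → run H
t=18: ready={A,D,E,G,H} → run H
t=19: ready={A,D,E,G,H} → run H
t=20: ready={A,D,E,G,H} → run H
t=21: ready={A,D,E,G,H} → run H
t=22: ready={A,D,E,G} → run D
t=23: ready={A,D,E,G} → run D
t=24: ready={A,D,E,G} → run D
t=25: ready={A,E,G} → run A
t=26: ready={A,E,G} → run A
t=27: ready={A,E,G} → run A
t=28: ready={A,E,G} → run A
t=29: ready={A,E,G} → run A
t=30: ready={A,E,G} → run A
t=31: ready={A,E,G} → run A
t=32: ready={A,E,G} → run A
t=33: ready={E,G} → run E
t=34: ready={E,G} → run E
t=35: ready={E,G} → run E
t=36: ready={E,G} → run E
t=37: ready={E,G} → run E
t=38: ready={G} → run G
t=39: ready={G} → run G
t=40: ready={G} → run G
t=41: (idle)
t=42: (idle)
t=43: (idle)
t=44: (idle)
t=45: (idle)
t=46: (idle)
t=47: (idle)
t=48: (idle)
t=49: (idle)

running at tick 16 = F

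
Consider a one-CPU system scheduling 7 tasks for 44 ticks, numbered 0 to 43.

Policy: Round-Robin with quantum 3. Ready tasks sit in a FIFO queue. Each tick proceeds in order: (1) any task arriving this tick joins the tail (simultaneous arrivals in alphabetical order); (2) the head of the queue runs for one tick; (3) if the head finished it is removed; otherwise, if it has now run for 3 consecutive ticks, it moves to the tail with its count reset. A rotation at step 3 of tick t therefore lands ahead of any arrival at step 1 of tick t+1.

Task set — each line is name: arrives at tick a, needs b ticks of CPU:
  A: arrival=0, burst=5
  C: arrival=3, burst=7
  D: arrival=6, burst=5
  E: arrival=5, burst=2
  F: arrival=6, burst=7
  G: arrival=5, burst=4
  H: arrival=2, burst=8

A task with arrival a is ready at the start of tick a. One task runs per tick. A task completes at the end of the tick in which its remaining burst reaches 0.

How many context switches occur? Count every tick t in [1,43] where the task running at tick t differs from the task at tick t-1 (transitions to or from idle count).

context switches = 16

t=0: queue=[A] q_used=0 → run A
t=1: queue=[A] q_used=1 → run A
t=2: queue=[A,H] q_used=2 → run A
t=3: queue=[H,A,C] q_used=0 → run H
t=4: queue=[H,A,C] q_used=1 → run H
t=5: queue=[H,A,C,E,G] q_used=2 → run H
t=6: queue=[A,C,E,G,H,D,F] q_used=0 → run A
t=7: queue=[A,C,E,G,H,D,F] q_used=1 → run A
t=8: queue=[C,E,G,H,D,F] q_used=0 → run C
t=9: queue=[C,E,G,H,D,F] q_used=1 → run C
t=10: queue=[C,E,G,H,D,F] q_used=2 → run C
t=11: queue=[E,G,H,D,F,C] q_used=0 → run E
t=12: queue=[E,G,H,D,F,C] q_used=1 → run E
t=13: queue=[G,H,D,F,C] q_used=0 → run G
t=14: queue=[G,H,D,F,C] q_used=1 → run G
t=15: queue=[G,H,D,F,C] q_used=2 → run G
t=16: queue=[H,D,F,C,G] q_used=0 → run H
t=17: queue=[H,D,F,C,G] q_used=1 → run H
t=18: queue=[H,D,F,C,G] q_used=2 → run H
t=19: queue=[D,F,C,G,H] q_used=0 → run D
t=20: queue=[D,F,C,G,H] q_used=1 → run D
t=21: queue=[D,F,C,G,H] q_used=2 → run D
t=22: queue=[F,C,G,H,D] q_used=0 → run F
t=23: queue=[F,C,G,H,D] q_used=1 → run F
t=24: queue=[F,C,G,H,D] q_used=2 → run F
t=25: queue=[C,G,H,D,F] q_used=0 → run C
t=26: queue=[C,G,H,D,F] q_used=1 → run C
t=27: queue=[C,G,H,D,F] q_used=2 → run C
t=28: queue=[G,H,D,F,C] q_used=0 → run G
t=29: queue=[H,D,F,C] q_used=0 → run H
t=30: queue=[H,D,F,C] q_used=1 → run H
t=31: queue=[D,F,C] q_used=0 → run D
t=32: queue=[D,F,C] q_used=1 → run D
t=33: queue=[F,C] q_used=0 → run F
t=34: queue=[F,C] q_used=1 → run F
t=35: queue=[F,C] q_used=2 → run F
t=36: queue=[C,F] q_used=0 → run C
t=37: queue=[F] q_used=0 → run F
t=38: (idle)
t=39: (idle)
t=40: (idle)
t=41: (idle)
t=42: (idle)
t=43: (idle)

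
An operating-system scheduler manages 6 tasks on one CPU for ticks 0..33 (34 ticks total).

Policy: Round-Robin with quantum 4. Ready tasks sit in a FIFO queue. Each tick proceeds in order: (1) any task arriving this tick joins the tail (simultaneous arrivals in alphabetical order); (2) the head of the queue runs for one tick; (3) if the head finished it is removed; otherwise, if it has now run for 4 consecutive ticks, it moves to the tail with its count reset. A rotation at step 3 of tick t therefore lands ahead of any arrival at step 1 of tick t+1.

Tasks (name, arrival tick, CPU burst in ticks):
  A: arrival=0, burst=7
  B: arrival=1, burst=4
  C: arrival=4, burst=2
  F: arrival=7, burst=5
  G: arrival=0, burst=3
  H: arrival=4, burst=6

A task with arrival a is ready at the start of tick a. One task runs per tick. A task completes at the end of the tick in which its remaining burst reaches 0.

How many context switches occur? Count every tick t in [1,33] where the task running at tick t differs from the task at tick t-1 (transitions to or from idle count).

t=0: queue=[A,G] q_used=0 → run A
t=1: queue=[A,G,B] q_used=1 → run A
t=2: queue=[A,G,B] q_used=2 → run A
t=3: queue=[A,G,B] q_used=3 → run A
t=4: queue=[G,B,A,C,H] q_used=0 → run G
t=5: queue=[G,B,A,C,H] q_used=1 → run G
t=6: queue=[G,B,A,C,H] q_used=2 → run G
t=7: queue=[B,A,C,H,F] q_used=0 → run B
t=8: queue=[B,A,C,H,F] q_used=1 → run B
t=9: queue=[B,A,C,H,F] q_used=2 → run B
t=10: queue=[B,A,C,H,F] q_used=3 → run B
t=11: queue=[A,C,H,F] q_used=0 → run A
t=12: queue=[A,C,H,F] q_used=1 → run A
t=13: queue=[A,C,H,F] q_used=2 → run A
t=14: queue=[C,H,F] q_used=0 → run C
t=15: queue=[C,H,F] q_used=1 → run C
t=16: queue=[H,F] q_used=0 → run H
t=17: queue=[H,F] q_used=1 → run H
t=18: queue=[H,F] q_used=2 → run H
t=19: queue=[H,F] q_used=3 → run H
t=20: queue=[F,H] q_used=0 → run F
t=21: queue=[F,H] q_used=1 → run F
t=22: queue=[F,H] q_used=2 → run F
t=23: queue=[F,H] q_used=3 → run F
t=24: queue=[H,F] q_used=0 → run H
t=25: queue=[H,F] q_used=1 → run H
t=26: queue=[F] q_used=0 → run F
t=27: (idle)
t=28: (idle)
t=29: (idle)
t=30: (idle)
t=31: (idle)
t=32: (idle)
t=33: (idle)

context switches = 9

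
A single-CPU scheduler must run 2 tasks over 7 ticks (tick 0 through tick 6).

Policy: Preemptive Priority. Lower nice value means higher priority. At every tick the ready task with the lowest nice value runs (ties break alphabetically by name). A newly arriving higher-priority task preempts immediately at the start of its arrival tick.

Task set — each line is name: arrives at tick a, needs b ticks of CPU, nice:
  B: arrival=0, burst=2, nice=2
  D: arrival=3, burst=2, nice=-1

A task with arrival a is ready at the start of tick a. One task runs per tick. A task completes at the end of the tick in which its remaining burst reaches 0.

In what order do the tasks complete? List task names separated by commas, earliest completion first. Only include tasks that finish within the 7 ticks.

t=0: ready={B} → run B
t=1: ready={B} → run B
t=2: (idle)
t=3: ready={D} → run D
t=4: ready={D} → run D
t=5: (idle)
t=6: (idle)

completion order = B, D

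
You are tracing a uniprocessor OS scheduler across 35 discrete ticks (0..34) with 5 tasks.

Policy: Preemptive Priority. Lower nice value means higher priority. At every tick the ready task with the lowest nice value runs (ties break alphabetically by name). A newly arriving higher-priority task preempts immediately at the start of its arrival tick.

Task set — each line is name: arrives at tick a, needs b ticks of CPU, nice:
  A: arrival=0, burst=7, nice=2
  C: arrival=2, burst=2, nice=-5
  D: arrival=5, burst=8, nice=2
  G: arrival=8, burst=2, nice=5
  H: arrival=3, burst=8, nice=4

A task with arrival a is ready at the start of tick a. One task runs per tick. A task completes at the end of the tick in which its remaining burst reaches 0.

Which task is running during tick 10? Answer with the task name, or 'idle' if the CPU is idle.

running at tick 10 = D

t=0: ready={A} → run A
t=1: ready={A} → run A
t=2: ready={A,C} → run C
t=3: ready={A,C,H} → run C
t=4: ready={A,H} → run A
t=5: ready={A,D,H} → run A
t=6: ready={A,D,H} → run A
t=7: ready={A,D,H} → run A
t=8: ready={A,D,G,H} → run A
t=9: ready={D,G,H} → run D
t=10: ready={D,G,H} → run D
t=11: ready={D,G,H} → run D
t=12: ready={D,G,H} → run D
t=13: ready={D,G,H} → run D
t=14: ready={D,G,H} → run D
t=15: ready={D,G,H} → run D
t=16: ready={D,G,H} → run D
t=17: ready={G,H} → run H
t=18: ready={G,H} → run H
t=19: ready={G,H} → run H
t=20: ready={G,H} → run H
t=21: ready={G,H} → run H
t=22: ready={G,H} → run H
t=23: ready={G,H} → run H
t=24: ready={G,H} → run H
t=25: ready={G} → run G
t=26: ready={G} → run G
t=27: (idle)
t=28: (idle)
t=29: (idle)
t=30: (idle)
t=31: (idle)
t=32: (idle)
t=33: (idle)
t=34: (idle)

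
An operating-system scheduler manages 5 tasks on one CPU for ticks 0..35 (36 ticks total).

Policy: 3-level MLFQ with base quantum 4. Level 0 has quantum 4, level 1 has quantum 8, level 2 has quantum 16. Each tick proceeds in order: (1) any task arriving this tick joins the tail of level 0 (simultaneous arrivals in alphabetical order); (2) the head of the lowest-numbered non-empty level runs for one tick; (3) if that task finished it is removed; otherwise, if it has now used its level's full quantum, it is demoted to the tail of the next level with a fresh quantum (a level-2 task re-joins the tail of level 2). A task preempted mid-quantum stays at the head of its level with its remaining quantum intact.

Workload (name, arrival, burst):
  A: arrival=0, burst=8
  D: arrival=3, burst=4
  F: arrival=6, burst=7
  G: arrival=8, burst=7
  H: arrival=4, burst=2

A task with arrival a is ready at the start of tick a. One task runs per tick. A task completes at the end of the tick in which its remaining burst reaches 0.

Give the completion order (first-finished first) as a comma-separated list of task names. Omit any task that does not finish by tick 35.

completion order = D, H, A, F, G

t=0: L0/L1/L2 = A/-/- → run A
t=1: L0/L1/L2 = A/-/- → run A
t=2: L0/L1/L2 = A/-/- → run A
t=3: L0/L1/L2 = AD/-/- → run A
t=4: L0/L1/L2 = DH/A/- → run D
t=5: L0/L1/L2 = DH/A/- → run D
t=6: L0/L1/L2 = DHF/A/- → run D
t=7: L0/L1/L2 = DHF/A/- → run D
t=8: L0/L1/L2 = HFG/A/- → run H
t=9: L0/L1/L2 = HFG/A/- → run H
t=10: L0/L1/L2 = FG/A/- → run F
t=11: L0/L1/L2 = FG/A/- → run F
t=12: L0/L1/L2 = FG/A/- → run F
t=13: L0/L1/L2 = FG/A/- → run F
t=14: L0/L1/L2 = G/AF/- → run G
t=15: L0/L1/L2 = G/AF/- → run G
t=16: L0/L1/L2 = G/AF/- → run G
t=17: L0/L1/L2 = G/AF/- → run G
t=18: L0/L1/L2 = -/AFG/- → run A
t=19: L0/L1/L2 = -/AFG/- → run A
t=20: L0/L1/L2 = -/AFG/- → run A
t=21: L0/L1/L2 = -/AFG/- → run A
t=22: L0/L1/L2 = -/FG/- → run F
t=23: L0/L1/L2 = -/FG/- → run F
t=24: L0/L1/L2 = -/FG/- → run F
t=25: L0/L1/L2 = -/G/- → run G
t=26: L0/L1/L2 = -/G/- → run G
t=27: L0/L1/L2 = -/G/- → run G
t=28: (idle)
t=29: (idle)
t=30: (idle)
t=31: (idle)
t=32: (idle)
t=33: (idle)
t=34: (idle)
t=35: (idle)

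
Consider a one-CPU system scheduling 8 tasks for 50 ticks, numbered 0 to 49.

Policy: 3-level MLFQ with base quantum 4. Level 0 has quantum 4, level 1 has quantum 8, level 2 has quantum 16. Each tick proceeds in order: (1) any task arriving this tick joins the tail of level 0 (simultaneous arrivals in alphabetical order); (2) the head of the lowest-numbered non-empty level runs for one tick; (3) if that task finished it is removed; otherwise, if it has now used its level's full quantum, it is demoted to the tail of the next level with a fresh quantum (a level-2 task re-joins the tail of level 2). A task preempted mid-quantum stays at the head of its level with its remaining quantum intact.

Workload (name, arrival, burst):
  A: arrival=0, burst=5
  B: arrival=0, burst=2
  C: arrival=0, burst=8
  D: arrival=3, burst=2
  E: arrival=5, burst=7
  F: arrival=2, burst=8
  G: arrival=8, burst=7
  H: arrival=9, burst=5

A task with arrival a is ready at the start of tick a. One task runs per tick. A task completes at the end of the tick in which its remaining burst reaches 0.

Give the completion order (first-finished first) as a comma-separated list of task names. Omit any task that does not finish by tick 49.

completion order = B, D, A, C, F, E, G, H

t=0: L0/L1/L2 = ABC/-/- → run A
t=1: L0/L1/L2 = ABC/-/- → run A
t=2: L0/L1/L2 = ABCF/-/- → run A
t=3: L0/L1/L2 = ABCFD/-/- → run A
t=4: L0/L1/L2 = BCFD/A/- → run B
t=5: L0/L1/L2 = BCFDE/A/- → run B
t=6: L0/L1/L2 = CFDE/A/- → run C
t=7: L0/L1/L2 = CFDE/A/- → run C
t=8: L0/L1/L2 = CFDEG/A/- → run C
t=9: L0/L1/L2 = CFDEGH/A/- → run C
t=10: L0/L1/L2 = FDEGH/AC/- → run F
t=11: L0/L1/L2 = FDEGH/AC/- → run F
t=12: L0/L1/L2 = FDEGH/AC/- → run F
t=13: L0/L1/L2 = FDEGH/AC/- → run F
t=14: L0/L1/L2 = DEGH/ACF/- → run D
t=15: L0/L1/L2 = DEGH/ACF/- → run D
t=16: L0/L1/L2 = EGH/ACF/- → run E
t=17: L0/L1/L2 = EGH/ACF/- → run E
t=18: L0/L1/L2 = EGH/ACF/- → run E
t=19: L0/L1/L2 = EGH/ACF/- → run E
t=20: L0/L1/L2 = GH/ACFE/- → run G
t=21: L0/L1/L2 = GH/ACFE/- → run G
t=22: L0/L1/L2 = GH/ACFE/- → run G
t=23: L0/L1/L2 = GH/ACFE/- → run G
t=24: L0/L1/L2 = H/ACFEG/- → run H
t=25: L0/L1/L2 = H/ACFEG/- → run H
t=26: L0/L1/L2 = H/ACFEG/- → run H
t=27: L0/L1/L2 = H/ACFEG/- → run H
t=28: L0/L1/L2 = -/ACFEGH/- → run A
t=29: L0/L1/L2 = -/CFEGH/- → run C
t=30: L0/L1/L2 = -/CFEGH/- → run C
t=31: L0/L1/L2 = -/CFEGH/- → run C
t=32: L0/L1/L2 = -/CFEGH/- → run C
t=33: L0/L1/L2 = -/FEGH/- → run F
t=34: L0/L1/L2 = -/FEGH/- → run F
t=35: L0/L1/L2 = -/FEGH/- → run F
t=36: L0/L1/L2 = -/FEGH/- → run F
t=37: L0/L1/L2 = -/EGH/- → run E
t=38: L0/L1/L2 = -/EGH/- → run E
t=39: L0/L1/L2 = -/EGH/- → run E
t=40: L0/L1/L2 = -/GH/- → run G
t=41: L0/L1/L2 = -/GH/- → run G
t=42: L0/L1/L2 = -/GH/- → run G
t=43: L0/L1/L2 = -/H/- → run H
t=44: (idle)
t=45: (idle)
t=46: (idle)
t=47: (idle)
t=48: (idle)
t=49: (idle)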